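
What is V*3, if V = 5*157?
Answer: 2355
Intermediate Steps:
V = 785
V*3 = 785*3 = 2355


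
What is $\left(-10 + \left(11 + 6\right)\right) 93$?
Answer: $651$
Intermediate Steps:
$\left(-10 + \left(11 + 6\right)\right) 93 = \left(-10 + 17\right) 93 = 7 \cdot 93 = 651$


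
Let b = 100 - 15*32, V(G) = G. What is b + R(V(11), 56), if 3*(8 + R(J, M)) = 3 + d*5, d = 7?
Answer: -1126/3 ≈ -375.33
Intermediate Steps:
R(J, M) = 14/3 (R(J, M) = -8 + (3 + 7*5)/3 = -8 + (3 + 35)/3 = -8 + (1/3)*38 = -8 + 38/3 = 14/3)
b = -380 (b = 100 - 480 = -380)
b + R(V(11), 56) = -380 + 14/3 = -1126/3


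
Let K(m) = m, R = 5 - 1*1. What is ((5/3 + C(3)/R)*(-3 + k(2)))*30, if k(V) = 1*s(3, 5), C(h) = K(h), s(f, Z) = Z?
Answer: 145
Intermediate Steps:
R = 4 (R = 5 - 1 = 4)
C(h) = h
k(V) = 5 (k(V) = 1*5 = 5)
((5/3 + C(3)/R)*(-3 + k(2)))*30 = ((5/3 + 3/4)*(-3 + 5))*30 = ((5*(1/3) + 3*(1/4))*2)*30 = ((5/3 + 3/4)*2)*30 = ((29/12)*2)*30 = (29/6)*30 = 145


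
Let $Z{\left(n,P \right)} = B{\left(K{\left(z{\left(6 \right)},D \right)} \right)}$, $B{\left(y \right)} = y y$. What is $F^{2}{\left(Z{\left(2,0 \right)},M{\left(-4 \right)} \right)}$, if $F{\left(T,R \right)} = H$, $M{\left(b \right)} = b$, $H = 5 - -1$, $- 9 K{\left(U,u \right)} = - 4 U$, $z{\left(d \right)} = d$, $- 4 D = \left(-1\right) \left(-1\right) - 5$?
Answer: $36$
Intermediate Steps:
$D = 1$ ($D = - \frac{\left(-1\right) \left(-1\right) - 5}{4} = - \frac{1 - 5}{4} = \left(- \frac{1}{4}\right) \left(-4\right) = 1$)
$K{\left(U,u \right)} = \frac{4 U}{9}$ ($K{\left(U,u \right)} = - \frac{\left(-4\right) U}{9} = \frac{4 U}{9}$)
$B{\left(y \right)} = y^{2}$
$Z{\left(n,P \right)} = \frac{64}{9}$ ($Z{\left(n,P \right)} = \left(\frac{4}{9} \cdot 6\right)^{2} = \left(\frac{8}{3}\right)^{2} = \frac{64}{9}$)
$H = 6$ ($H = 5 + 1 = 6$)
$F{\left(T,R \right)} = 6$
$F^{2}{\left(Z{\left(2,0 \right)},M{\left(-4 \right)} \right)} = 6^{2} = 36$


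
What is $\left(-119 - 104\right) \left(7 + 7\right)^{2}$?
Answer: $-43708$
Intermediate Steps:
$\left(-119 - 104\right) \left(7 + 7\right)^{2} = - 223 \cdot 14^{2} = \left(-223\right) 196 = -43708$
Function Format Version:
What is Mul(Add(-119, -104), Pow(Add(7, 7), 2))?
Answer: -43708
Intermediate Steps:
Mul(Add(-119, -104), Pow(Add(7, 7), 2)) = Mul(-223, Pow(14, 2)) = Mul(-223, 196) = -43708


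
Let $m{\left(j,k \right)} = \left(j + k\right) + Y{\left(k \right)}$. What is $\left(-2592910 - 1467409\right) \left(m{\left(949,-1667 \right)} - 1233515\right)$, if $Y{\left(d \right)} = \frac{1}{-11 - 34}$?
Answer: $\frac{225512090575034}{45} \approx 5.0114 \cdot 10^{12}$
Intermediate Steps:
$Y{\left(d \right)} = - \frac{1}{45}$ ($Y{\left(d \right)} = \frac{1}{-45} = - \frac{1}{45}$)
$m{\left(j,k \right)} = - \frac{1}{45} + j + k$ ($m{\left(j,k \right)} = \left(j + k\right) - \frac{1}{45} = - \frac{1}{45} + j + k$)
$\left(-2592910 - 1467409\right) \left(m{\left(949,-1667 \right)} - 1233515\right) = \left(-2592910 - 1467409\right) \left(\left(- \frac{1}{45} + 949 - 1667\right) - 1233515\right) = - 4060319 \left(- \frac{32311}{45} - 1233515\right) = \left(-4060319\right) \left(- \frac{55540486}{45}\right) = \frac{225512090575034}{45}$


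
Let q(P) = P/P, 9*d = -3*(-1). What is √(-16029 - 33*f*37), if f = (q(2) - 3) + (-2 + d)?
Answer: 76*I*√2 ≈ 107.48*I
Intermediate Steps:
d = ⅓ (d = (-3*(-1))/9 = (⅑)*3 = ⅓ ≈ 0.33333)
q(P) = 1
f = -11/3 (f = (1 - 3) + (-2 + ⅓) = -2 - 5/3 = -11/3 ≈ -3.6667)
√(-16029 - 33*f*37) = √(-16029 - 33*(-11/3)*37) = √(-16029 + 121*37) = √(-16029 + 4477) = √(-11552) = 76*I*√2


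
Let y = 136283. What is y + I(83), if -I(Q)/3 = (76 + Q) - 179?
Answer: 136343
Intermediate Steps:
I(Q) = 309 - 3*Q (I(Q) = -3*((76 + Q) - 179) = -3*(-103 + Q) = 309 - 3*Q)
y + I(83) = 136283 + (309 - 3*83) = 136283 + (309 - 249) = 136283 + 60 = 136343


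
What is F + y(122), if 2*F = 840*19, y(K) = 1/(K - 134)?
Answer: 95759/12 ≈ 7979.9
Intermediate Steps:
y(K) = 1/(-134 + K)
F = 7980 (F = (840*19)/2 = (1/2)*15960 = 7980)
F + y(122) = 7980 + 1/(-134 + 122) = 7980 + 1/(-12) = 7980 - 1/12 = 95759/12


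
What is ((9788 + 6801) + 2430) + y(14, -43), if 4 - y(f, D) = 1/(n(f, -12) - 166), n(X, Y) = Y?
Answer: 3386095/178 ≈ 19023.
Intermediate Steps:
y(f, D) = 713/178 (y(f, D) = 4 - 1/(-12 - 166) = 4 - 1/(-178) = 4 - 1*(-1/178) = 4 + 1/178 = 713/178)
((9788 + 6801) + 2430) + y(14, -43) = ((9788 + 6801) + 2430) + 713/178 = (16589 + 2430) + 713/178 = 19019 + 713/178 = 3386095/178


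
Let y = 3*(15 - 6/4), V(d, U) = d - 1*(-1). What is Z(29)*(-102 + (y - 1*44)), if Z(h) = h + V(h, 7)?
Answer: -12449/2 ≈ -6224.5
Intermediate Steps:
V(d, U) = 1 + d (V(d, U) = d + 1 = 1 + d)
Z(h) = 1 + 2*h (Z(h) = h + (1 + h) = 1 + 2*h)
y = 81/2 (y = 3*(15 - 6*1/4) = 3*(15 - 3/2) = 3*(27/2) = 81/2 ≈ 40.500)
Z(29)*(-102 + (y - 1*44)) = (1 + 2*29)*(-102 + (81/2 - 1*44)) = (1 + 58)*(-102 + (81/2 - 44)) = 59*(-102 - 7/2) = 59*(-211/2) = -12449/2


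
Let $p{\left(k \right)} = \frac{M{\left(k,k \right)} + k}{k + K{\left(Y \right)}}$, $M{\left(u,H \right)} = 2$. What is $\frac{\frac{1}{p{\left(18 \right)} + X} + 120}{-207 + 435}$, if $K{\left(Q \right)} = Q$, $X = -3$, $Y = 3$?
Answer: $\frac{1713}{3268} \approx 0.52417$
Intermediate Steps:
$p{\left(k \right)} = \frac{2 + k}{3 + k}$ ($p{\left(k \right)} = \frac{2 + k}{k + 3} = \frac{2 + k}{3 + k}$)
$\frac{\frac{1}{p{\left(18 \right)} + X} + 120}{-207 + 435} = \frac{\frac{1}{\frac{2 + 18}{3 + 18} - 3} + 120}{-207 + 435} = \frac{\frac{1}{\frac{1}{21} \cdot 20 - 3} + 120}{228} = \left(\frac{1}{\frac{1}{21} \cdot 20 - 3} + 120\right) \frac{1}{228} = \left(\frac{1}{\frac{20}{21} - 3} + 120\right) \frac{1}{228} = \left(\frac{1}{- \frac{43}{21}} + 120\right) \frac{1}{228} = \left(- \frac{21}{43} + 120\right) \frac{1}{228} = \frac{5139}{43} \cdot \frac{1}{228} = \frac{1713}{3268}$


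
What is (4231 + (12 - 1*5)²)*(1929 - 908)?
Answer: 4369880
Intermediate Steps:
(4231 + (12 - 1*5)²)*(1929 - 908) = (4231 + (12 - 5)²)*1021 = (4231 + 7²)*1021 = (4231 + 49)*1021 = 4280*1021 = 4369880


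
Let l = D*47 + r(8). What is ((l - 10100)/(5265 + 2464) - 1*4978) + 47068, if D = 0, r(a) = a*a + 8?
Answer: 325303582/7729 ≈ 42089.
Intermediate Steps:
r(a) = 8 + a**2 (r(a) = a**2 + 8 = 8 + a**2)
l = 72 (l = 0*47 + (8 + 8**2) = 0 + (8 + 64) = 0 + 72 = 72)
((l - 10100)/(5265 + 2464) - 1*4978) + 47068 = ((72 - 10100)/(5265 + 2464) - 1*4978) + 47068 = (-10028/7729 - 4978) + 47068 = -38484990/7729 + 47068 = 325303582/7729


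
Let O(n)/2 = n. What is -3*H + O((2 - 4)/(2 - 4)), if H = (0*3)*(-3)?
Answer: 2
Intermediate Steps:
O(n) = 2*n
H = 0 (H = 0*(-3) = 0)
-3*H + O((2 - 4)/(2 - 4)) = -3*0 + 2*((2 - 4)/(2 - 4)) = 0 + 2*(-2/(-2)) = 0 + 2*(-2*(-½)) = 0 + 2*1 = 0 + 2 = 2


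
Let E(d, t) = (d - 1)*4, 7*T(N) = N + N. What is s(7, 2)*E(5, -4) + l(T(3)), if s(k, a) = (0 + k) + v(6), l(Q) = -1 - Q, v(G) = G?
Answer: 1443/7 ≈ 206.14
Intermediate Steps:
T(N) = 2*N/7 (T(N) = (N + N)/7 = (2*N)/7 = 2*N/7)
E(d, t) = -4 + 4*d (E(d, t) = (-1 + d)*4 = -4 + 4*d)
s(k, a) = 6 + k (s(k, a) = (0 + k) + 6 = k + 6 = 6 + k)
s(7, 2)*E(5, -4) + l(T(3)) = (6 + 7)*(-4 + 4*5) + (-1 - 2*3/7) = 13*(-4 + 20) + (-1 - 1*6/7) = 13*16 + (-1 - 6/7) = 208 - 13/7 = 1443/7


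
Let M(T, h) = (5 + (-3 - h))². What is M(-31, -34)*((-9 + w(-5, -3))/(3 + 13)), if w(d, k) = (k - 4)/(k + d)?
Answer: -5265/8 ≈ -658.13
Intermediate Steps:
w(d, k) = (-4 + k)/(d + k)
M(T, h) = (2 - h)²
M(-31, -34)*((-9 + w(-5, -3))/(3 + 13)) = (-2 - 34)²*((-9 + (-4 - 3)/(-5 - 3))/(3 + 13)) = (-36)²*((-9 - 7/(-8))/16) = 1296*((-9 - ⅛*(-7))*(1/16)) = 1296*((-9 + 7/8)*(1/16)) = 1296*(-65/8*1/16) = 1296*(-65/128) = -5265/8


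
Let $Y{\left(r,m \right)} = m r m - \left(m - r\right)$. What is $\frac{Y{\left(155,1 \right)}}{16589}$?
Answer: $\frac{309}{16589} \approx 0.018627$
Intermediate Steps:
$Y{\left(r,m \right)} = r - m + r m^{2}$ ($Y{\left(r,m \right)} = r m^{2} - \left(m - r\right) = r - m + r m^{2}$)
$\frac{Y{\left(155,1 \right)}}{16589} = \frac{155 - 1 + 155 \cdot 1^{2}}{16589} = \left(155 - 1 + 155 \cdot 1\right) \frac{1}{16589} = \left(155 - 1 + 155\right) \frac{1}{16589} = 309 \cdot \frac{1}{16589} = \frac{309}{16589}$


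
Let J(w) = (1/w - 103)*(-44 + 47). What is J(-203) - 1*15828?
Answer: -3275814/203 ≈ -16137.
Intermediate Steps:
J(w) = -309 + 3/w (J(w) = (-103 + 1/w)*3 = -309 + 3/w)
J(-203) - 1*15828 = (-309 + 3/(-203)) - 1*15828 = (-309 + 3*(-1/203)) - 15828 = (-309 - 3/203) - 15828 = -62730/203 - 15828 = -3275814/203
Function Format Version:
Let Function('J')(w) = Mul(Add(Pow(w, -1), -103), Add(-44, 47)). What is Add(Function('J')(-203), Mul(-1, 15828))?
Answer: Rational(-3275814, 203) ≈ -16137.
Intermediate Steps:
Function('J')(w) = Add(-309, Mul(3, Pow(w, -1))) (Function('J')(w) = Mul(Add(-103, Pow(w, -1)), 3) = Add(-309, Mul(3, Pow(w, -1))))
Add(Function('J')(-203), Mul(-1, 15828)) = Add(Add(-309, Mul(3, Pow(-203, -1))), Mul(-1, 15828)) = Add(Add(-309, Mul(3, Rational(-1, 203))), -15828) = Add(Add(-309, Rational(-3, 203)), -15828) = Add(Rational(-62730, 203), -15828) = Rational(-3275814, 203)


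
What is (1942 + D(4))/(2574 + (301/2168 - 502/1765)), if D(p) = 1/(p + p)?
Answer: 7431580155/9848905409 ≈ 0.75456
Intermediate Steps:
D(p) = 1/(2*p)
(1942 + D(4))/(2574 + (301/2168 - 502/1765)) = (1942 + (½)/4)/(2574 + (301/2168 - 502/1765)) = (1942 + (½)*(¼))/(2574 + (301*(1/2168) - 502*1/1765)) = (1942 + ⅛)/(2574 + (301/2168 - 502/1765)) = 15537/(8*(2574 - 557071/3826520)) = 15537/(8*(9848905409/3826520)) = (15537/8)*(3826520/9848905409) = 7431580155/9848905409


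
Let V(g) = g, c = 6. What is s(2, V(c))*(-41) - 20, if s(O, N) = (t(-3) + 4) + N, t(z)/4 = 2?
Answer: -758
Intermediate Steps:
t(z) = 8 (t(z) = 4*2 = 8)
s(O, N) = 12 + N (s(O, N) = (8 + 4) + N = 12 + N)
s(2, V(c))*(-41) - 20 = (12 + 6)*(-41) - 20 = 18*(-41) - 20 = -738 - 20 = -758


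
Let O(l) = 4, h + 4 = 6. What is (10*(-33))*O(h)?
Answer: -1320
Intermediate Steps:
h = 2 (h = -4 + 6 = 2)
(10*(-33))*O(h) = (10*(-33))*4 = -330*4 = -1320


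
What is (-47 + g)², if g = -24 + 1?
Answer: 4900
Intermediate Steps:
g = -23
(-47 + g)² = (-47 - 23)² = (-70)² = 4900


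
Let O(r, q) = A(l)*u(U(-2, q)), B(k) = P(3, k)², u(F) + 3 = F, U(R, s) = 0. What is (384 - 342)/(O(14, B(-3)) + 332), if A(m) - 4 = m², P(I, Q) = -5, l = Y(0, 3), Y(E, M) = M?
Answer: 42/293 ≈ 0.14334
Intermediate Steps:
u(F) = -3 + F
l = 3
A(m) = 4 + m²
B(k) = 25 (B(k) = (-5)² = 25)
O(r, q) = -39 (O(r, q) = (4 + 3²)*(-3 + 0) = (4 + 9)*(-3) = 13*(-3) = -39)
(384 - 342)/(O(14, B(-3)) + 332) = (384 - 342)/(-39 + 332) = 42/293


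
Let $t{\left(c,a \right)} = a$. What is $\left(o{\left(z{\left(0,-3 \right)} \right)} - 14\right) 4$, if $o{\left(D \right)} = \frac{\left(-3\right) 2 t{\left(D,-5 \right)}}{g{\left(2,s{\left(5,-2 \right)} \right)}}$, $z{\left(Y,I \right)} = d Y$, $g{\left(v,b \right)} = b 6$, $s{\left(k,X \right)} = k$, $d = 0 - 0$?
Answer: $-52$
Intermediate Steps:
$d = 0$ ($d = 0 + 0 = 0$)
$g{\left(v,b \right)} = 6 b$
$z{\left(Y,I \right)} = 0$ ($z{\left(Y,I \right)} = 0 Y = 0$)
$o{\left(D \right)} = 1$ ($o{\left(D \right)} = \frac{\left(-3\right) 2 \left(-5\right)}{6 \cdot 5} = \frac{\left(-6\right) \left(-5\right)}{30} = 30 \cdot \frac{1}{30} = 1$)
$\left(o{\left(z{\left(0,-3 \right)} \right)} - 14\right) 4 = \left(1 - 14\right) 4 = \left(-13\right) 4 = -52$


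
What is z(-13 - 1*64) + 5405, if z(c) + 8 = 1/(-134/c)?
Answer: 723275/134 ≈ 5397.6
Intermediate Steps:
z(c) = -8 - c/134 (z(c) = -8 + 1/(-134/c) = -8 - c/134)
z(-13 - 1*64) + 5405 = (-8 - (-13 - 1*64)/134) + 5405 = (-8 - (-13 - 64)/134) + 5405 = (-8 - 1/134*(-77)) + 5405 = (-8 + 77/134) + 5405 = -995/134 + 5405 = 723275/134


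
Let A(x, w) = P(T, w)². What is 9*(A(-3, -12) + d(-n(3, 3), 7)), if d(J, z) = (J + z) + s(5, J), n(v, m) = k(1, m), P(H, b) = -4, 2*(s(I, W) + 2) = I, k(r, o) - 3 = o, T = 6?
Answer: 315/2 ≈ 157.50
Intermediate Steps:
k(r, o) = 3 + o
s(I, W) = -2 + I/2
n(v, m) = 3 + m
A(x, w) = 16 (A(x, w) = (-4)² = 16)
d(J, z) = ½ + J + z (d(J, z) = (J + z) + (-2 + (½)*5) = (J + z) + (-2 + 5/2) = (J + z) + ½ = ½ + J + z)
9*(A(-3, -12) + d(-n(3, 3), 7)) = 9*(16 + (½ - (3 + 3) + 7)) = 9*(16 + (½ - 1*6 + 7)) = 9*(16 + (½ - 6 + 7)) = 9*(16 + 3/2) = 9*(35/2) = 315/2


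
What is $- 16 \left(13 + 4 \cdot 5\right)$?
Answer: $-528$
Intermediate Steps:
$- 16 \left(13 + 4 \cdot 5\right) = - 16 \left(13 + 20\right) = \left(-16\right) 33 = -528$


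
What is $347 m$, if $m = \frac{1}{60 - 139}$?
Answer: $- \frac{347}{79} \approx -4.3924$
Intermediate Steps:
$m = - \frac{1}{79}$ ($m = \frac{1}{-79} = - \frac{1}{79} \approx -0.012658$)
$347 m = 347 \left(- \frac{1}{79}\right) = - \frac{347}{79}$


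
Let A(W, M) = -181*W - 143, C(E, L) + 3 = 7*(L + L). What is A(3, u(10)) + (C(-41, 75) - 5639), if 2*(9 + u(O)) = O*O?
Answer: -5278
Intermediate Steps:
u(O) = -9 + O**2/2 (u(O) = -9 + (O*O)/2 = -9 + O**2/2)
C(E, L) = -3 + 14*L (C(E, L) = -3 + 7*(L + L) = -3 + 7*(2*L) = -3 + 14*L)
A(W, M) = -143 - 181*W
A(3, u(10)) + (C(-41, 75) - 5639) = (-143 - 181*3) + ((-3 + 14*75) - 5639) = (-143 - 543) + ((-3 + 1050) - 5639) = -686 + (1047 - 5639) = -686 - 4592 = -5278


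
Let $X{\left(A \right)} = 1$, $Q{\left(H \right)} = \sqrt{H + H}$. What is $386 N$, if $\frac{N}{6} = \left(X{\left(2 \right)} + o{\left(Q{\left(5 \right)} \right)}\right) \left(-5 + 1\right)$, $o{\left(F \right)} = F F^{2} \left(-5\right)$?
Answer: $-9264 + 463200 \sqrt{10} \approx 1.4555 \cdot 10^{6}$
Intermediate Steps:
$Q{\left(H \right)} = \sqrt{2} \sqrt{H}$ ($Q{\left(H \right)} = \sqrt{2 H} = \sqrt{2} \sqrt{H}$)
$o{\left(F \right)} = - 5 F^{3}$ ($o{\left(F \right)} = F^{3} \left(-5\right) = - 5 F^{3}$)
$N = -24 + 1200 \sqrt{10}$ ($N = 6 \left(1 - 5 \left(\sqrt{2} \sqrt{5}\right)^{3}\right) \left(-5 + 1\right) = 6 \left(1 - 5 \left(\sqrt{10}\right)^{3}\right) \left(-4\right) = 6 \left(1 - 5 \cdot 10 \sqrt{10}\right) \left(-4\right) = 6 \left(1 - 50 \sqrt{10}\right) \left(-4\right) = 6 \left(-4 + 200 \sqrt{10}\right) = -24 + 1200 \sqrt{10} \approx 3770.7$)
$386 N = 386 \left(-24 + 1200 \sqrt{10}\right) = -9264 + 463200 \sqrt{10}$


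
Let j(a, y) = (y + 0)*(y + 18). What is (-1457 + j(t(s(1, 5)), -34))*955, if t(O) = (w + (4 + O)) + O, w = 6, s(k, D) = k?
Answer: -871915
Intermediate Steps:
t(O) = 10 + 2*O (t(O) = (6 + (4 + O)) + O = (10 + O) + O = 10 + 2*O)
j(a, y) = y*(18 + y)
(-1457 + j(t(s(1, 5)), -34))*955 = (-1457 - 34*(18 - 34))*955 = (-1457 - 34*(-16))*955 = (-1457 + 544)*955 = -913*955 = -871915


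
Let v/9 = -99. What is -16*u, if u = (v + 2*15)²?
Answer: -11861136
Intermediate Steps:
v = -891 (v = 9*(-99) = -891)
u = 741321 (u = (-891 + 2*15)² = (-891 + 30)² = (-861)² = 741321)
-16*u = -16*741321 = -11861136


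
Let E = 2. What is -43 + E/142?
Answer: -3052/71 ≈ -42.986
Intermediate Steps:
-43 + E/142 = -43 + 2/142 = -43 + (1/142)*2 = -43 + 1/71 = -3052/71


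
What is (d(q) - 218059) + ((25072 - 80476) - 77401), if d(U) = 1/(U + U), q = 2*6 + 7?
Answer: -13332831/38 ≈ -3.5086e+5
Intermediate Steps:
q = 19 (q = 12 + 7 = 19)
d(U) = 1/(2*U)
(d(q) - 218059) + ((25072 - 80476) - 77401) = ((½)/19 - 218059) + ((25072 - 80476) - 77401) = ((½)*(1/19) - 218059) + (-55404 - 77401) = (1/38 - 218059) - 132805 = -8286241/38 - 132805 = -13332831/38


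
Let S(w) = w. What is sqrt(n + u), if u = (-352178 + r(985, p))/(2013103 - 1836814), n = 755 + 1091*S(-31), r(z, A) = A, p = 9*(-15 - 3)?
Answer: 7*I*sqrt(20973082233054)/176289 ≈ 181.85*I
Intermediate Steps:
p = -162 (p = 9*(-18) = -162)
n = -33066 (n = 755 + 1091*(-31) = 755 - 33821 = -33066)
u = -352340/176289 (u = (-352178 - 162)/(2013103 - 1836814) = -352340/176289 ≈ -1.9986)
sqrt(n + u) = sqrt(-33066 - 352340/176289) = sqrt(-5829524414/176289) = 7*I*sqrt(20973082233054)/176289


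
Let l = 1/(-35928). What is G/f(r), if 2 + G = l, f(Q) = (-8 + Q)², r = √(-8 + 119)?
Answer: -12574975/79364952 - 143714*√111/9920619 ≈ -0.31107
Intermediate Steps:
r = √111 ≈ 10.536
l = -1/35928 ≈ -2.7833e-5
G = -71857/35928 (G = -2 - 1/35928 = -71857/35928 ≈ -2.0000)
G/f(r) = -71857/(35928*(-8 + √111)²)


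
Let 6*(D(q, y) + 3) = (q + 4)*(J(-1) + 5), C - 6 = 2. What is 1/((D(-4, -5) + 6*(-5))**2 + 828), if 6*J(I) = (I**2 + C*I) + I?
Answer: 1/1917 ≈ 0.00052165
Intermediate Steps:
C = 8 (C = 6 + 2 = 8)
J(I) = I**2/6 + 3*I/2 (J(I) = ((I**2 + 8*I) + I)/6 = (I**2 + 9*I)/6 = I**2/6 + 3*I/2)
D(q, y) = -5/9 + 11*q/18 (D(q, y) = -3 + ((q + 4)*((1/6)*(-1)*(9 - 1) + 5))/6 = -3 + ((4 + q)*((1/6)*(-1)*8 + 5))/6 = -3 + ((4 + q)*(-4/3 + 5))/6 = -3 + ((4 + q)*(11/3))/6 = -3 + (44/3 + 11*q/3)/6 = -3 + (22/9 + 11*q/18) = -5/9 + 11*q/18)
1/((D(-4, -5) + 6*(-5))**2 + 828) = 1/(((-5/9 + (11/18)*(-4)) + 6*(-5))**2 + 828) = 1/(((-5/9 - 22/9) - 30)**2 + 828) = 1/((-3 - 30)**2 + 828) = 1/((-33)**2 + 828) = 1/(1089 + 828) = 1/1917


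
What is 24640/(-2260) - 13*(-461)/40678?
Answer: -49438087/4596614 ≈ -10.755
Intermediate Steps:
24640/(-2260) - 13*(-461)/40678 = 24640*(-1/2260) + 5993*(1/40678) = -1232/113 + 5993/40678 = -49438087/4596614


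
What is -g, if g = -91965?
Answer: 91965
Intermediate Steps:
-g = -1*(-91965) = 91965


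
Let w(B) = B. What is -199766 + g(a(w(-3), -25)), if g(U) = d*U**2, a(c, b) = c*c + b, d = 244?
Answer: -137302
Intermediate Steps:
a(c, b) = b + c**2 (a(c, b) = c**2 + b = b + c**2)
g(U) = 244*U**2
-199766 + g(a(w(-3), -25)) = -199766 + 244*(-25 + (-3)**2)**2 = -199766 + 244*(-25 + 9)**2 = -199766 + 244*(-16)**2 = -199766 + 244*256 = -199766 + 62464 = -137302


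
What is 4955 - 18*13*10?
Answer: 2615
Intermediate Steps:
4955 - 18*13*10 = 4955 - 234*10 = 4955 - 1*2340 = 4955 - 2340 = 2615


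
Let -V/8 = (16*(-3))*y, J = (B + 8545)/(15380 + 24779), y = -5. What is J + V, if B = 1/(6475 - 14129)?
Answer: -84299772813/43910998 ≈ -1919.8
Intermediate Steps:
B = -1/7654 (B = 1/(-7654) = -1/7654 ≈ -0.00013065)
J = 9343347/43910998 (J = (-1/7654 + 8545)/(15380 + 24779) = (65403429/7654)/40159 = (65403429/7654)*(1/40159) = 9343347/43910998 ≈ 0.21278)
V = -1920 (V = -8*16*(-3)*(-5) = -(-384)*(-5) = -8*240 = -1920)
J + V = 9343347/43910998 - 1920 = -84299772813/43910998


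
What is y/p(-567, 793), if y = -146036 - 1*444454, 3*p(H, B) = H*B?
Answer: 21870/5551 ≈ 3.9398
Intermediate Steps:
p(H, B) = B*H/3 (p(H, B) = (H*B)/3 = (B*H)/3 = B*H/3)
y = -590490 (y = -146036 - 444454 = -590490)
y/p(-567, 793) = -590490/((⅓)*793*(-567)) = -590490/(-149877) = -590490*(-1/149877) = 21870/5551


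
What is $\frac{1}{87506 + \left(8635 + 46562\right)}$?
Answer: $\frac{1}{142703} \approx 7.0076 \cdot 10^{-6}$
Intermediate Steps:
$\frac{1}{87506 + \left(8635 + 46562\right)} = \frac{1}{87506 + 55197} = \frac{1}{142703}$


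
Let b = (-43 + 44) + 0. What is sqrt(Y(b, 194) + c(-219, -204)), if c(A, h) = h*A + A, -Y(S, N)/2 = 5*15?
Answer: 9*sqrt(547) ≈ 210.49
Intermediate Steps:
b = 1 (b = 1 + 0 = 1)
Y(S, N) = -150 (Y(S, N) = -10*15 = -2*75 = -150)
c(A, h) = A + A*h (c(A, h) = A*h + A = A + A*h)
sqrt(Y(b, 194) + c(-219, -204)) = sqrt(-150 - 219*(1 - 204)) = sqrt(-150 - 219*(-203)) = sqrt(-150 + 44457) = sqrt(44307) = 9*sqrt(547)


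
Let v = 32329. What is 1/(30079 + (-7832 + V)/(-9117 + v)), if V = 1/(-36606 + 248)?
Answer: 843941896/25384643533927 ≈ 3.3246e-5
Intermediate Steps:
V = -1/36358 (V = 1/(-36358) = -1/36358 ≈ -2.7504e-5)
1/(30079 + (-7832 + V)/(-9117 + v)) = 1/(30079 + (-7832 - 1/36358)/(-9117 + 32329)) = 1/(30079 - 284755857/36358/23212) = 1/(30079 - 284755857/36358*1/23212) = 1/(30079 - 284755857/843941896) = 1/(25384643533927/843941896) = 843941896/25384643533927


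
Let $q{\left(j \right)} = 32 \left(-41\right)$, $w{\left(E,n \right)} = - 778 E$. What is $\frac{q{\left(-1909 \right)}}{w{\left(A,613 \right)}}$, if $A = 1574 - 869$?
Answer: $\frac{656}{274245} \approx 0.002392$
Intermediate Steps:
$A = 705$ ($A = 1574 - 869 = 705$)
$q{\left(j \right)} = -1312$
$\frac{q{\left(-1909 \right)}}{w{\left(A,613 \right)}} = - \frac{1312}{\left(-778\right) 705} = - \frac{1312}{-548490} = \left(-1312\right) \left(- \frac{1}{548490}\right) = \frac{656}{274245}$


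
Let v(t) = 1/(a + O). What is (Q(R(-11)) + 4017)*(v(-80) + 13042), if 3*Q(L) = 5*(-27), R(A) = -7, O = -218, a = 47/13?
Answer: 48124806284/929 ≈ 5.1803e+7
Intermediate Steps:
a = 47/13 (a = 47*(1/13) = 47/13 ≈ 3.6154)
Q(L) = -45 (Q(L) = (5*(-27))/3 = (⅓)*(-135) = -45)
v(t) = -13/2787 (v(t) = 1/(47/13 - 218) = 1/(-2787/13) = -13/2787)
(Q(R(-11)) + 4017)*(v(-80) + 13042) = (-45 + 4017)*(-13/2787 + 13042) = 3972*(36348041/2787) = 48124806284/929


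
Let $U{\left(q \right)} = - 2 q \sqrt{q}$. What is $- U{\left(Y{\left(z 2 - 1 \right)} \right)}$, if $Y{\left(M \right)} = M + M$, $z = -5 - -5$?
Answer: $- 4 i \sqrt{2} \approx - 5.6569 i$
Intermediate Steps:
$z = 0$ ($z = -5 + 5 = 0$)
$Y{\left(M \right)} = 2 M$
$U{\left(q \right)} = - 2 q^{\frac{3}{2}}$
$- U{\left(Y{\left(z 2 - 1 \right)} \right)} = - \left(-2\right) \left(2 \left(0 \cdot 2 - 1\right)\right)^{\frac{3}{2}} = - \left(-2\right) \left(2 \left(0 + \left(-3 + 2\right)\right)\right)^{\frac{3}{2}} = - \left(-2\right) \left(2 \left(0 - 1\right)\right)^{\frac{3}{2}} = - \left(-2\right) \left(2 \left(-1\right)\right)^{\frac{3}{2}} = - \left(-2\right) \left(-2\right)^{\frac{3}{2}} = - \left(-2\right) \left(- 2 i \sqrt{2}\right) = - 4 i \sqrt{2}$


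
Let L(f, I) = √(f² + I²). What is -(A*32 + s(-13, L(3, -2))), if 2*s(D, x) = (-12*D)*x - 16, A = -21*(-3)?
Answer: -2008 - 78*√13 ≈ -2289.2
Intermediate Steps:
L(f, I) = √(I² + f²)
A = 63
s(D, x) = -8 - 6*D*x (s(D, x) = ((-12*D)*x - 16)/2 = (-12*D*x - 16)/2 = (-16 - 12*D*x)/2 = -8 - 6*D*x)
-(A*32 + s(-13, L(3, -2))) = -(63*32 + (-8 - 6*(-13)*√((-2)² + 3²))) = -(2016 + (-8 - 6*(-13)*√(4 + 9))) = -(2016 + (-8 - 6*(-13)*√13)) = -(2016 + (-8 + 78*√13)) = -(2008 + 78*√13) = -2008 - 78*√13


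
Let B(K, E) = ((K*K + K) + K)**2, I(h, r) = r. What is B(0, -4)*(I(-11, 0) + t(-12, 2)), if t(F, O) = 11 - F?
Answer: 0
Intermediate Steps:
B(K, E) = (K**2 + 2*K)**2 (B(K, E) = ((K**2 + K) + K)**2 = ((K + K**2) + K)**2 = (K**2 + 2*K)**2)
B(0, -4)*(I(-11, 0) + t(-12, 2)) = (0**2*(2 + 0)**2)*(0 + (11 - 1*(-12))) = (0*2**2)*(0 + (11 + 12)) = (0*4)*(0 + 23) = 0*23 = 0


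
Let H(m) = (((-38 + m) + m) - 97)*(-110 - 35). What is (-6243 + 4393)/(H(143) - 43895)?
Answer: 185/6579 ≈ 0.028120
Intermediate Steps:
H(m) = 19575 - 290*m (H(m) = ((-38 + 2*m) - 97)*(-145) = (-135 + 2*m)*(-145) = 19575 - 290*m)
(-6243 + 4393)/(H(143) - 43895) = (-6243 + 4393)/((19575 - 290*143) - 43895) = -1850/((19575 - 41470) - 43895) = -1850/(-21895 - 43895) = -1850/(-65790) = -1850*(-1/65790) = 185/6579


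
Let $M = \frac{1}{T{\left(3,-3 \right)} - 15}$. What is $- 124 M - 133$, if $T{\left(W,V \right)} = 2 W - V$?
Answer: $- \frac{337}{3} \approx -112.33$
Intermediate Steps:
$T{\left(W,V \right)} = - V + 2 W$
$M = - \frac{1}{6}$ ($M = \frac{1}{\left(\left(-1\right) \left(-3\right) + 2 \cdot 3\right) - 15} = \frac{1}{\left(3 + 6\right) - 15} = \frac{1}{9 - 15} = \frac{1}{-6} = - \frac{1}{6} \approx -0.16667$)
$- 124 M - 133 = \left(-124\right) \left(- \frac{1}{6}\right) - 133 = \frac{62}{3} - 133 = - \frac{337}{3}$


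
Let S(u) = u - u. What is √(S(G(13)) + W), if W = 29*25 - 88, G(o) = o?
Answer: 7*√13 ≈ 25.239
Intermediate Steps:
S(u) = 0
W = 637 (W = 725 - 88 = 637)
√(S(G(13)) + W) = √(0 + 637) = √637 = 7*√13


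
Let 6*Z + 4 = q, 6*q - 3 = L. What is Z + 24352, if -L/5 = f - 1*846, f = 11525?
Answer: 205814/9 ≈ 22868.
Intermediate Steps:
L = -53395 (L = -5*(11525 - 1*846) = -5*(11525 - 846) = -5*10679 = -53395)
q = -26696/3 (q = 1/2 + (1/6)*(-53395) = 1/2 - 53395/6 = -26696/3 ≈ -8898.7)
Z = -13354/9 (Z = -2/3 + (1/6)*(-26696/3) = -2/3 - 13348/9 = -13354/9 ≈ -1483.8)
Z + 24352 = -13354/9 + 24352 = 205814/9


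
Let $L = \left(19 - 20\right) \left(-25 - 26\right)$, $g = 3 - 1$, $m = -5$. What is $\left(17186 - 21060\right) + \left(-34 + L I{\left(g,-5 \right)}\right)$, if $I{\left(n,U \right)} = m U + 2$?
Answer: $-2531$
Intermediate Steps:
$g = 2$ ($g = 3 - 1 = 2$)
$L = 51$ ($L = \left(-1\right) \left(-51\right) = 51$)
$I{\left(n,U \right)} = 2 - 5 U$ ($I{\left(n,U \right)} = - 5 U + 2 = 2 - 5 U$)
$\left(17186 - 21060\right) + \left(-34 + L I{\left(g,-5 \right)}\right) = \left(17186 - 21060\right) - \left(34 - 51 \left(2 - -25\right)\right) = -3874 - \left(34 - 51 \left(2 + 25\right)\right) = -3874 + \left(-34 + 51 \cdot 27\right) = -3874 + \left(-34 + 1377\right) = -3874 + 1343 = -2531$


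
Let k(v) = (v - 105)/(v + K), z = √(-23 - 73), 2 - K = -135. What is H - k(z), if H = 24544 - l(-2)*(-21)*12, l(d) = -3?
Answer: 40797719/1715 - 88*I*√6/1715 ≈ 23789.0 - 0.12569*I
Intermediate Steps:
K = 137 (K = 2 - 1*(-135) = 2 + 135 = 137)
z = 4*I*√6 (z = √(-96) = 4*I*√6 ≈ 9.798*I)
k(v) = (-105 + v)/(137 + v) (k(v) = (v - 105)/(v + 137) = (-105 + v)/(137 + v))
H = 23788 (H = 24544 - (-3*(-21))*12 = 24544 - 63*12 = 24544 - 1*756 = 24544 - 756 = 23788)
H - k(z) = 23788 - (-105 + 4*I*√6)/(137 + 4*I*√6)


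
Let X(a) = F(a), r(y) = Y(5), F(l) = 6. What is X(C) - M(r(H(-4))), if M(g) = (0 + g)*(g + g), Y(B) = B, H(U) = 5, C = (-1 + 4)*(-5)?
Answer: -44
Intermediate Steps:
C = -15 (C = 3*(-5) = -15)
r(y) = 5
M(g) = 2*g² (M(g) = g*(2*g) = 2*g²)
X(a) = 6
X(C) - M(r(H(-4))) = 6 - 2*5² = 6 - 2*25 = 6 - 1*50 = 6 - 50 = -44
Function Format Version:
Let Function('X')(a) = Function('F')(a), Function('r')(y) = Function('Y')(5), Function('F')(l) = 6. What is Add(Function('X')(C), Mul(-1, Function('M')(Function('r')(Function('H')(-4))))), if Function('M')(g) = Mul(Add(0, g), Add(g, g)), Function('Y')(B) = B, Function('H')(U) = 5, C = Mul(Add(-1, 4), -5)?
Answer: -44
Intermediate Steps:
C = -15 (C = Mul(3, -5) = -15)
Function('r')(y) = 5
Function('M')(g) = Mul(2, Pow(g, 2)) (Function('M')(g) = Mul(g, Mul(2, g)) = Mul(2, Pow(g, 2)))
Function('X')(a) = 6
Add(Function('X')(C), Mul(-1, Function('M')(Function('r')(Function('H')(-4))))) = Add(6, Mul(-1, Mul(2, Pow(5, 2)))) = Add(6, Mul(-1, Mul(2, 25))) = Add(6, Mul(-1, 50)) = Add(6, -50) = -44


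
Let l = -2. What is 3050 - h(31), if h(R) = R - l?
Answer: 3017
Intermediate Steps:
h(R) = 2 + R (h(R) = R - 1*(-2) = R + 2 = 2 + R)
3050 - h(31) = 3050 - (2 + 31) = 3050 - 1*33 = 3050 - 33 = 3017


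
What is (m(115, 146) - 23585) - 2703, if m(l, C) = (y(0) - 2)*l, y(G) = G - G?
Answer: -26518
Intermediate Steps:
y(G) = 0
m(l, C) = -2*l (m(l, C) = (0 - 2)*l = -2*l)
(m(115, 146) - 23585) - 2703 = (-2*115 - 23585) - 2703 = (-230 - 23585) - 2703 = -23815 - 2703 = -26518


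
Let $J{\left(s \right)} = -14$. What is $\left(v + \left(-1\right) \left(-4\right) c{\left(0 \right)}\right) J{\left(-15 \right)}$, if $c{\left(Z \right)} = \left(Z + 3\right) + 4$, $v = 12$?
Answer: $-560$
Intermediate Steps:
$c{\left(Z \right)} = 7 + Z$ ($c{\left(Z \right)} = \left(3 + Z\right) + 4 = 7 + Z$)
$\left(v + \left(-1\right) \left(-4\right) c{\left(0 \right)}\right) J{\left(-15 \right)} = \left(12 + \left(-1\right) \left(-4\right) \left(7 + 0\right)\right) \left(-14\right) = \left(12 + 4 \cdot 7\right) \left(-14\right) = \left(12 + 28\right) \left(-14\right) = 40 \left(-14\right) = -560$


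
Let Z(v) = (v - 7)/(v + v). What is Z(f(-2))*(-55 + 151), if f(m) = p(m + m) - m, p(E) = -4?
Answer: 216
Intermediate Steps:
f(m) = -4 - m
Z(v) = (-7 + v)/(2*v) (Z(v) = (-7 + v)/((2*v)) = (-7 + v)*(1/(2*v)) = (-7 + v)/(2*v))
Z(f(-2))*(-55 + 151) = ((-7 + (-4 - 1*(-2)))/(2*(-4 - 1*(-2))))*(-55 + 151) = ((-7 + (-4 + 2))/(2*(-4 + 2)))*96 = ((½)*(-7 - 2)/(-2))*96 = ((½)*(-½)*(-9))*96 = (9/4)*96 = 216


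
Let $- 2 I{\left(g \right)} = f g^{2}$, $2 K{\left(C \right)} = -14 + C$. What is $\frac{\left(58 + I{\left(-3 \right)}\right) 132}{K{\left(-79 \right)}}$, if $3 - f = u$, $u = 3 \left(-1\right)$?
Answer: $-88$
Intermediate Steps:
$K{\left(C \right)} = -7 + \frac{C}{2}$ ($K{\left(C \right)} = \frac{-14 + C}{2} = -7 + \frac{C}{2}$)
$u = -3$
$f = 6$ ($f = 3 - -3 = 3 + 3 = 6$)
$I{\left(g \right)} = - 3 g^{2}$ ($I{\left(g \right)} = - \frac{6 g^{2}}{2} = - 3 g^{2}$)
$\frac{\left(58 + I{\left(-3 \right)}\right) 132}{K{\left(-79 \right)}} = \frac{\left(58 - 3 \left(-3\right)^{2}\right) 132}{-7 + \frac{1}{2} \left(-79\right)} = \frac{\left(58 - 27\right) 132}{-7 - \frac{79}{2}} = \frac{\left(58 - 27\right) 132}{- \frac{93}{2}} = 31 \cdot 132 \left(- \frac{2}{93}\right) = 4092 \left(- \frac{2}{93}\right) = -88$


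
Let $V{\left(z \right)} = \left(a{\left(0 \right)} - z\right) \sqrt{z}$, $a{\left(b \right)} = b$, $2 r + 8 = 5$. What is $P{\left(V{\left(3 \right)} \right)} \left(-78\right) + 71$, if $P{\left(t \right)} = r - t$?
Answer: $188 - 234 \sqrt{3} \approx -217.3$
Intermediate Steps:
$r = - \frac{3}{2}$ ($r = -4 + \frac{1}{2} \cdot 5 = -4 + \frac{5}{2} = - \frac{3}{2} \approx -1.5$)
$V{\left(z \right)} = - z^{\frac{3}{2}}$ ($V{\left(z \right)} = \left(0 - z\right) \sqrt{z} = - z \sqrt{z} = - z^{\frac{3}{2}}$)
$P{\left(t \right)} = - \frac{3}{2} - t$
$P{\left(V{\left(3 \right)} \right)} \left(-78\right) + 71 = \left(- \frac{3}{2} - - 3^{\frac{3}{2}}\right) \left(-78\right) + 71 = \left(- \frac{3}{2} - - 3 \sqrt{3}\right) \left(-78\right) + 71 = \left(- \frac{3}{2} + 3 \sqrt{3}\right) \left(-78\right) + 71 = \left(117 - 234 \sqrt{3}\right) + 71 = 188 - 234 \sqrt{3}$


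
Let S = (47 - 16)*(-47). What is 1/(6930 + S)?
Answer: 1/5473 ≈ 0.00018272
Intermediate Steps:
S = -1457 (S = 31*(-47) = -1457)
1/(6930 + S) = 1/(6930 - 1457) = 1/5473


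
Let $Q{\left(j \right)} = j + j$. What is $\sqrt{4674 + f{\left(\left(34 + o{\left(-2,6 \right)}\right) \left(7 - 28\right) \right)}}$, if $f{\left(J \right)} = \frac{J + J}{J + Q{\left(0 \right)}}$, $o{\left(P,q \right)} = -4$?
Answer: $2 \sqrt{1169} \approx 68.381$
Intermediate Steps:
$Q{\left(j \right)} = 2 j$
$f{\left(J \right)} = 2$ ($f{\left(J \right)} = \frac{J + J}{J + 2 \cdot 0} = \frac{2 J}{J + 0} = \frac{2 J}{J} = 2$)
$\sqrt{4674 + f{\left(\left(34 + o{\left(-2,6 \right)}\right) \left(7 - 28\right) \right)}} = \sqrt{4674 + 2} = \sqrt{4676} = 2 \sqrt{1169}$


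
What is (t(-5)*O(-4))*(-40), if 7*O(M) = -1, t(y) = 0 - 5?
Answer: -200/7 ≈ -28.571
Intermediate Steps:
t(y) = -5
O(M) = -1/7 (O(M) = (1/7)*(-1) = -1/7)
(t(-5)*O(-4))*(-40) = -5*(-1/7)*(-40) = (5/7)*(-40) = -200/7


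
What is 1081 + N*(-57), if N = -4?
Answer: 1309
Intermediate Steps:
1081 + N*(-57) = 1081 - 4*(-57) = 1081 + 228 = 1309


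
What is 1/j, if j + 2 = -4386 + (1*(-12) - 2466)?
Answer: -1/6866 ≈ -0.00014565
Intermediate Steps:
j = -6866 (j = -2 + (-4386 + (1*(-12) - 2466)) = -2 + (-4386 + (-12 - 2466)) = -2 + (-4386 - 2478) = -2 - 6864 = -6866)
1/j = 1/(-6866) = -1/6866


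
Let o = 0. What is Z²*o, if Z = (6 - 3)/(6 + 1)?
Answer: 0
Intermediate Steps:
Z = 3/7 ≈ 0.42857
Z²*o = (3/7)²*0 = (9/49)*0 = 0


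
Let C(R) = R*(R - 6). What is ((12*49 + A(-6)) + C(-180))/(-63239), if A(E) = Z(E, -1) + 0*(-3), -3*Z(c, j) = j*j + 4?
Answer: -102199/189717 ≈ -0.53869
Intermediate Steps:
Z(c, j) = -4/3 - j**2/3 (Z(c, j) = -(j*j + 4)/3 = -(j**2 + 4)/3 = -(4 + j**2)/3 = -4/3 - j**2/3)
C(R) = R*(-6 + R)
A(E) = -5/3 (A(E) = (-4/3 - 1/3*(-1)**2) + 0*(-3) = (-4/3 - 1/3*1) + 0 = (-4/3 - 1/3) + 0 = -5/3 + 0 = -5/3)
((12*49 + A(-6)) + C(-180))/(-63239) = ((12*49 - 5/3) - 180*(-6 - 180))/(-63239) = ((588 - 5/3) - 180*(-186))*(-1/63239) = (1759/3 + 33480)*(-1/63239) = (102199/3)*(-1/63239) = -102199/189717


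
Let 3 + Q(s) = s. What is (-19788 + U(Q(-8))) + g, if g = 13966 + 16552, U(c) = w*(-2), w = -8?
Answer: 10746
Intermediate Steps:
Q(s) = -3 + s
U(c) = 16 (U(c) = -8*(-2) = 16)
g = 30518
(-19788 + U(Q(-8))) + g = (-19788 + 16) + 30518 = -19772 + 30518 = 10746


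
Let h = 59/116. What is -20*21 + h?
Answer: -48661/116 ≈ -419.49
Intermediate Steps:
h = 59/116 (h = 59*(1/116) = 59/116 ≈ 0.50862)
-20*21 + h = -20*21 + 59/116 = -420 + 59/116 = -48661/116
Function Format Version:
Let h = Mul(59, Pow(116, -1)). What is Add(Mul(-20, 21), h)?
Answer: Rational(-48661, 116) ≈ -419.49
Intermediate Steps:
h = Rational(59, 116) (h = Mul(59, Rational(1, 116)) = Rational(59, 116) ≈ 0.50862)
Add(Mul(-20, 21), h) = Add(Mul(-20, 21), Rational(59, 116)) = Add(-420, Rational(59, 116)) = Rational(-48661, 116)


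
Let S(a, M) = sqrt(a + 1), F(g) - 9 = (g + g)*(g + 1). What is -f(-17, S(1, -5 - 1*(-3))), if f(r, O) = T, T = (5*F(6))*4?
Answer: -1860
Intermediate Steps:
F(g) = 9 + 2*g*(1 + g) (F(g) = 9 + (g + g)*(g + 1) = 9 + (2*g)*(1 + g) = 9 + 2*g*(1 + g))
S(a, M) = sqrt(1 + a)
T = 1860 (T = (5*(9 + 2*6 + 2*6**2))*4 = (5*(9 + 12 + 2*36))*4 = (5*(9 + 12 + 72))*4 = (5*93)*4 = 465*4 = 1860)
f(r, O) = 1860
-f(-17, S(1, -5 - 1*(-3))) = -1*1860 = -1860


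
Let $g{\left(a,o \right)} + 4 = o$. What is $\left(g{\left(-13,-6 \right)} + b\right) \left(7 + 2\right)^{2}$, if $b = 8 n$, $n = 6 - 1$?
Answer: $2430$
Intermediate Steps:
$g{\left(a,o \right)} = -4 + o$
$n = 5$
$b = 40$ ($b = 8 \cdot 5 = 40$)
$\left(g{\left(-13,-6 \right)} + b\right) \left(7 + 2\right)^{2} = \left(\left(-4 - 6\right) + 40\right) \left(7 + 2\right)^{2} = \left(-10 + 40\right) 9^{2} = 30 \cdot 81 = 2430$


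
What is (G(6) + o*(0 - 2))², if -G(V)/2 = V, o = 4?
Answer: 400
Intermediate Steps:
G(V) = -2*V
(G(6) + o*(0 - 2))² = (-2*6 + 4*(0 - 2))² = (-12 + 4*(-2))² = (-12 - 8)² = (-20)² = 400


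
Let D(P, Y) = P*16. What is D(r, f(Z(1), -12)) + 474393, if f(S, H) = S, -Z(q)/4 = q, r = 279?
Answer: 478857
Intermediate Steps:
Z(q) = -4*q
D(P, Y) = 16*P
D(r, f(Z(1), -12)) + 474393 = 16*279 + 474393 = 4464 + 474393 = 478857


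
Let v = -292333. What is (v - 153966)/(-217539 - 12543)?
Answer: 446299/230082 ≈ 1.9397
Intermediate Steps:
(v - 153966)/(-217539 - 12543) = (-292333 - 153966)/(-217539 - 12543) = -446299/(-230082) = -446299*(-1/230082) = 446299/230082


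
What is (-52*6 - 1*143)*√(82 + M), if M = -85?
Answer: -455*I*√3 ≈ -788.08*I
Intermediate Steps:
(-52*6 - 1*143)*√(82 + M) = (-52*6 - 1*143)*√(82 - 85) = (-312 - 143)*√(-3) = -455*I*√3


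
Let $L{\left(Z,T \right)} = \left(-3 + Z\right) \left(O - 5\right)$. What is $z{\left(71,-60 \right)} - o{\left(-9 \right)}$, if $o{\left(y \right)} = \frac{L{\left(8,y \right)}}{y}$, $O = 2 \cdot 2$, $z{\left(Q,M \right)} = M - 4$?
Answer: $- \frac{581}{9} \approx -64.556$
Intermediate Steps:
$z{\left(Q,M \right)} = -4 + M$
$O = 4$
$L{\left(Z,T \right)} = 3 - Z$ ($L{\left(Z,T \right)} = \left(-3 + Z\right) \left(4 - 5\right) = \left(-3 + Z\right) \left(-1\right) = 3 - Z$)
$o{\left(y \right)} = - \frac{5}{y}$ ($o{\left(y \right)} = \frac{3 - 8}{y} = - \frac{5}{y}$)
$z{\left(71,-60 \right)} - o{\left(-9 \right)} = \left(-4 - 60\right) - - \frac{5}{-9} = -64 - \left(-5\right) \left(- \frac{1}{9}\right) = -64 - \frac{5}{9} = - \frac{581}{9}$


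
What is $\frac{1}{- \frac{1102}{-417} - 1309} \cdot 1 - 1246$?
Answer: $- \frac{678760163}{544751} \approx -1246.0$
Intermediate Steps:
$\frac{1}{- \frac{1102}{-417} - 1309} \cdot 1 - 1246 = \frac{1}{\left(-1102\right) \left(- \frac{1}{417}\right) - 1309} \cdot 1 - 1246 = \frac{1}{\frac{1102}{417} - 1309} \cdot 1 - 1246 = \frac{1}{- \frac{544751}{417}} \cdot 1 - 1246 = \left(- \frac{417}{544751}\right) 1 - 1246 = - \frac{417}{544751} - 1246 = - \frac{678760163}{544751}$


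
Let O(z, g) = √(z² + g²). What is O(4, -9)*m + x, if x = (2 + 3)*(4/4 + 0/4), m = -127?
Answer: 5 - 127*√97 ≈ -1245.8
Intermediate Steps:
x = 5 (x = 5*(4*(¼) + 0*(¼)) = 5*(1 + 0) = 5*1 = 5)
O(z, g) = √(g² + z²)
O(4, -9)*m + x = √((-9)² + 4²)*(-127) + 5 = √(81 + 16)*(-127) + 5 = √97*(-127) + 5 = -127*√97 + 5 = 5 - 127*√97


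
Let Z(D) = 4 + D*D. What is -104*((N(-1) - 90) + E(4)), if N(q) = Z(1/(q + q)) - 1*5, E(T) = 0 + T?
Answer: 9022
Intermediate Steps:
E(T) = T
Z(D) = 4 + D²
N(q) = -1 + 1/(4*q²) (N(q) = (4 + (1/(q + q))²) - 1*5 = (4 + (1/(2*q))²) - 5 = (4 + 1/(4*q²)) - 5 = -1 + 1/(4*q²))
-104*((N(-1) - 90) + E(4)) = -104*(((-1 + (¼)/(-1)²) - 90) + 4) = -104*(((-1 + (¼)*1) - 90) + 4) = -104*(((-1 + ¼) - 90) + 4) = -104*((-¾ - 90) + 4) = -104*(-363/4 + 4) = -104*(-347/4) = 9022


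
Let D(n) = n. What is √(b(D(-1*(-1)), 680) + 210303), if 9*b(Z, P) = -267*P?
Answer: √1711167/3 ≈ 436.04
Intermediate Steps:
b(Z, P) = -89*P/3 (b(Z, P) = (-267*P)/9 = -89*P/3)
√(b(D(-1*(-1)), 680) + 210303) = √(-89/3*680 + 210303) = √(-60520/3 + 210303) = √(570389/3) = √1711167/3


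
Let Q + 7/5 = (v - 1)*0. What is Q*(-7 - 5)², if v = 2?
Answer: -1008/5 ≈ -201.60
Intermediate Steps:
Q = -7/5 (Q = -7/5 + (2 - 1)*0 = -7/5 + 1*0 = -7/5 + 0 = -7/5 ≈ -1.4000)
Q*(-7 - 5)² = -7*(-7 - 5)²/5 = -7/5*(-12)² = -7/5*144 = -1008/5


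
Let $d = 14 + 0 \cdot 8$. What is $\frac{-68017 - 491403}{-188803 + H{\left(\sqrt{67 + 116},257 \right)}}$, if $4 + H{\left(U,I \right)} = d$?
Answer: $\frac{559420}{188793} \approx 2.9631$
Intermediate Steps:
$d = 14$ ($d = 14 + 0 = 14$)
$H{\left(U,I \right)} = 10$ ($H{\left(U,I \right)} = -4 + 14 = 10$)
$\frac{-68017 - 491403}{-188803 + H{\left(\sqrt{67 + 116},257 \right)}} = \frac{-68017 - 491403}{-188803 + 10} = \frac{-68017 - 491403}{-188793} = \left(-559420\right) \left(- \frac{1}{188793}\right) = \frac{559420}{188793}$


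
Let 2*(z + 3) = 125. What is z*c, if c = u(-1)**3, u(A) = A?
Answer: -119/2 ≈ -59.500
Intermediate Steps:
z = 119/2 (z = -3 + (1/2)*125 = -3 + 125/2 = 119/2 ≈ 59.500)
c = -1 (c = (-1)**3 = -1)
z*c = (119/2)*(-1) = -119/2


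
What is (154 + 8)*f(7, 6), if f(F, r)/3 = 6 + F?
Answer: 6318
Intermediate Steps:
f(F, r) = 18 + 3*F (f(F, r) = 3*(6 + F) = 18 + 3*F)
(154 + 8)*f(7, 6) = (154 + 8)*(18 + 3*7) = 162*(18 + 21) = 162*39 = 6318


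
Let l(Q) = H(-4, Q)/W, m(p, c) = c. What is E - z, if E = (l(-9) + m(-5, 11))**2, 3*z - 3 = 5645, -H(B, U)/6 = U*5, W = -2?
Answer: 40480/3 ≈ 13493.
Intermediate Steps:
H(B, U) = -30*U (H(B, U) = -6*U*5 = -30*U)
l(Q) = 15*Q (l(Q) = -30*Q/(-2) = -30*Q*(-1/2) = 15*Q)
z = 5648/3 (z = 1 + (1/3)*5645 = 1 + 5645/3 = 5648/3 ≈ 1882.7)
E = 15376 (E = (15*(-9) + 11)**2 = (-135 + 11)**2 = (-124)**2 = 15376)
E - z = 15376 - 1*5648/3 = 15376 - 5648/3 = 40480/3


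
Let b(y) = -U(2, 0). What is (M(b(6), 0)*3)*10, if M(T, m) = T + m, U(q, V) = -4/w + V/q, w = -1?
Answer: -120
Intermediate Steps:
U(q, V) = 4 + V/q (U(q, V) = -4/(-1) + V/q = -4*(-1) + V/q = 4 + V/q)
b(y) = -4 (b(y) = -(4 + 0/2) = -(4 + 0*(1/2)) = -(4 + 0) = -1*4 = -4)
(M(b(6), 0)*3)*10 = ((-4 + 0)*3)*10 = -4*3*10 = -12*10 = -120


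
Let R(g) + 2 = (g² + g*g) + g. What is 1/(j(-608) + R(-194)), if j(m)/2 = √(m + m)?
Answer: 18769/1409102660 - I*√19/352275665 ≈ 1.332e-5 - 1.2374e-8*I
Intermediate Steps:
R(g) = -2 + g + 2*g² (R(g) = -2 + ((g² + g*g) + g) = -2 + ((g² + g²) + g) = -2 + (2*g² + g) = -2 + (g + 2*g²) = -2 + g + 2*g²)
j(m) = 2*√2*√m (j(m) = 2*√(m + m) = 2*√(2*m) = 2*(√2*√m) = 2*√2*√m)
1/(j(-608) + R(-194)) = 1/(2*√2*√(-608) + (-2 - 194 + 2*(-194)²)) = 1/(2*√2*(4*I*√38) + (-2 - 194 + 2*37636)) = 1/(16*I*√19 + (-2 - 194 + 75272)) = 1/(16*I*√19 + 75076) = 1/(75076 + 16*I*√19)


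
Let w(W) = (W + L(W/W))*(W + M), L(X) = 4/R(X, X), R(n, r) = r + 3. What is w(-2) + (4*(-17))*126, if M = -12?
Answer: -8554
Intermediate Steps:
R(n, r) = 3 + r
L(X) = 4/(3 + X)
w(W) = (1 + W)*(-12 + W) (w(W) = (W + 4/(3 + W/W))*(W - 12) = (W + 4/(3 + 1))*(-12 + W) = (W + 4/4)*(-12 + W) = (W + 4*(¼))*(-12 + W) = (W + 1)*(-12 + W) = (1 + W)*(-12 + W))
w(-2) + (4*(-17))*126 = (-12 + (-2)² - 11*(-2)) + (4*(-17))*126 = (-12 + 4 + 22) - 68*126 = 14 - 8568 = -8554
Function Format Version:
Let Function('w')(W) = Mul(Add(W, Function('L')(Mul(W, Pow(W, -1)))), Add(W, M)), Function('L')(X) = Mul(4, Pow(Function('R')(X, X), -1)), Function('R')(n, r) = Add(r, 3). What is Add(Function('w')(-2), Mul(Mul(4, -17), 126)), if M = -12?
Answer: -8554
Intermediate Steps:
Function('R')(n, r) = Add(3, r)
Function('L')(X) = Mul(4, Pow(Add(3, X), -1))
Function('w')(W) = Mul(Add(1, W), Add(-12, W)) (Function('w')(W) = Mul(Add(W, Mul(4, Pow(Add(3, Mul(W, Pow(W, -1))), -1))), Add(W, -12)) = Mul(Add(W, Mul(4, Pow(Add(3, 1), -1))), Add(-12, W)) = Mul(Add(W, Mul(4, Pow(4, -1))), Add(-12, W)) = Mul(Add(W, Mul(4, Rational(1, 4))), Add(-12, W)) = Mul(Add(W, 1), Add(-12, W)) = Mul(Add(1, W), Add(-12, W)))
Add(Function('w')(-2), Mul(Mul(4, -17), 126)) = Add(Add(-12, Pow(-2, 2), Mul(-11, -2)), Mul(Mul(4, -17), 126)) = Add(Add(-12, 4, 22), Mul(-68, 126)) = Add(14, -8568) = -8554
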